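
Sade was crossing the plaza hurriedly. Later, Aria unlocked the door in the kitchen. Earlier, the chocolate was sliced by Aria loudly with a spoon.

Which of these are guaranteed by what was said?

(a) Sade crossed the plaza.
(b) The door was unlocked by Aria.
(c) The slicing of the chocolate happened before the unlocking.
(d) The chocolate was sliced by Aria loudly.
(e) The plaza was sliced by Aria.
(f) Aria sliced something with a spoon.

(b), (c), (d), (f)

(a) Not entailed — 'was crossing' is progressive on an accomplishment; it does not entail the completed 'crossed'.
(b) Entailed — dropping 'in the kitchen' leaves a sub-description the original still satisfies.
(c) Entailed — the narrative places the slicing before the unlocking.
(d) Entailed — dropping 'with a spoon' leaves a sub-description the original still satisfies.
(e) Not entailed — Aria sliced the chocolate, not the plaza; the plaza belongs to the crossing event.
(f) Entailed — every conjunct here is already in the original slicing event.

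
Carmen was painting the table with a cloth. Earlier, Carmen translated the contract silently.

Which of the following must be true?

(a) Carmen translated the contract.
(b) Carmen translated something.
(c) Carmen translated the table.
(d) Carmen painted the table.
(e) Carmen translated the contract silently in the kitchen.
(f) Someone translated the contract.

(a), (b), (f)

(a) Entailed — the original entails any weakening of itself; this just drops 'silently'.
(b) Entailed — dropping 'silently' and generalizing the patient leaves a sub-description the original still satisfies.
(c) Not entailed — Carmen translated the contract, not the table; the table belongs to the painting event.
(d) Not entailed — 'was painting' is progressive on an accomplishment; it does not entail the completed 'painted'.
(e) Not entailed — 'in the kitchen' adds information not in the original event.
(f) Entailed — dropping 'silently' and generalizing the agent leaves a sub-description the original still satisfies.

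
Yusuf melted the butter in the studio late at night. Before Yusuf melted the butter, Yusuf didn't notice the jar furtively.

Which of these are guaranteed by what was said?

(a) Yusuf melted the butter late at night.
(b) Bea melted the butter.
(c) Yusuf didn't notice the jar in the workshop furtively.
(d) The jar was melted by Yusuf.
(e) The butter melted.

(a) Entailed — the original entails any weakening of itself; this just drops 'in the studio'.
(b) Not entailed — the passage has Yusuf melting the butter, not Bea.
(c) Entailed — under negation, adding a further restriction is entailed: if no such noticing event occurred, none occurred in the workshop either.
(d) Not entailed — Yusuf melted the butter, not the jar; the jar belongs to the noticing event.
(e) Entailed — 'Yusuf melted the butter' is causative; it entails the inchoative 'the butter melted'.

(a), (c), (e)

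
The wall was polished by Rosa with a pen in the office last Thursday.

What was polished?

the wall

'the wall' marks the patient of the polishing event.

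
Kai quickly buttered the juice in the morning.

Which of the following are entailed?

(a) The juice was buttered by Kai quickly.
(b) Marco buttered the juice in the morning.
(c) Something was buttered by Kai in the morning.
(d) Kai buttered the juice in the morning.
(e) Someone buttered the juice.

(a) Entailed — every conjunct here is already in the original buttering event.
(b) Not entailed — the passage has Kai buttering the juice, not Marco.
(c) Entailed — the original entails any weakening of itself; this just drops 'quickly' and generalizes the patient.
(d) Entailed — the original entails any weakening of itself; this just drops 'quickly'.
(e) Entailed — dropping 'quickly', 'in the morning' and generalizing the agent leaves a sub-description the original still satisfies.

(a), (c), (d), (e)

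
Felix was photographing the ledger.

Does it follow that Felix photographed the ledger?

'was photographing' is progressive; for an accomplishment like 'photograph the ledger', it doesn't entail completion.

no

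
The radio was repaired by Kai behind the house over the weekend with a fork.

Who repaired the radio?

'Kai' marks the agent of the repairing event.

Kai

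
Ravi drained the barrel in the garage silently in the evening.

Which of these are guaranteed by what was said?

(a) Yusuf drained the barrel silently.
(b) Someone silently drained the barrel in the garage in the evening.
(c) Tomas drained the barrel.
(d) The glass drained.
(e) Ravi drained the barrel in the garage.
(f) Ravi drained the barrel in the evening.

(a) Not entailed — the passage has Ravi draining the barrel, not Yusuf.
(b) Entailed — every conjunct here is already in the original draining event.
(c) Not entailed — the passage has Ravi draining the barrel, not Tomas.
(d) Not entailed — the barrel is what drained, not the glass.
(e) Entailed — every conjunct here is already in the original draining event.
(f) Entailed — this follows by dropping conjuncts from the draining event's description.

(b), (e), (f)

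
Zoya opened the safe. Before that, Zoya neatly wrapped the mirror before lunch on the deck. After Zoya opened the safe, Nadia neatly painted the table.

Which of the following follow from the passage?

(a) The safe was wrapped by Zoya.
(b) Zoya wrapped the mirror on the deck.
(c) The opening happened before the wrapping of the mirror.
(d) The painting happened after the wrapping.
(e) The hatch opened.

(b), (d)

(a) Not entailed — Zoya wrapped the mirror, not the safe; the safe belongs to the opening event.
(b) Entailed — the original entails any weakening of itself; this just drops 'neatly', 'before lunch'.
(c) Not entailed — the narrative places the wrapping before the opening, not after.
(d) Entailed — the narrative places the wrapping before the painting.
(e) Not entailed — the safe is what opened, not the hatch.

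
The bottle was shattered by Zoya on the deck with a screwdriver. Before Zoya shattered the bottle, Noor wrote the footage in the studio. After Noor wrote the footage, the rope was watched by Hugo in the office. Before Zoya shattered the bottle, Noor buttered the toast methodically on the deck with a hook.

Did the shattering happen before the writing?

The narrative orders the writing before the shattering.

no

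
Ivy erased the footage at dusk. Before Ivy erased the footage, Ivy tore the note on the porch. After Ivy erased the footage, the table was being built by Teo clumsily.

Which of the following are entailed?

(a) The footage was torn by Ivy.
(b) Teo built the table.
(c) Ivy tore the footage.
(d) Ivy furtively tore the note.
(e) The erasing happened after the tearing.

(a) Not entailed — Ivy tore the note, not the footage; the footage belongs to the erasing event.
(b) Not entailed — 'was building' is progressive on an accomplishment; it does not entail the completed 'built'.
(c) Not entailed — Ivy tore the note, not the footage; the footage belongs to the erasing event.
(d) Not entailed — 'furtively' adds information not in the original event.
(e) Entailed — the narrative places the tearing before the erasing.

(e)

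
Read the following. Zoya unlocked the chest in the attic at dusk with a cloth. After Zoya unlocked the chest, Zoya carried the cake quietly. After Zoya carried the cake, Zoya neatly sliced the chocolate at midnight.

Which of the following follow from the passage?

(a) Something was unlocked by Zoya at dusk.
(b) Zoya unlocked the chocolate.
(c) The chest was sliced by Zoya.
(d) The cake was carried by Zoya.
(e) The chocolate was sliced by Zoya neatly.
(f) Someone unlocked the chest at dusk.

(a) Entailed — this follows by dropping conjuncts from the unlocking event's description.
(b) Not entailed — Zoya unlocked the chest, not the chocolate; the chocolate belongs to the slicing event.
(c) Not entailed — Zoya sliced the chocolate, not the chest; the chest belongs to the unlocking event.
(d) Entailed — every conjunct here is already in the original carrying event.
(e) Entailed — dropping 'at midnight' leaves a sub-description the original still satisfies.
(f) Entailed — dropping 'with a cloth', 'in the attic' and generalizing the agent leaves a sub-description the original still satisfies.

(a), (d), (e), (f)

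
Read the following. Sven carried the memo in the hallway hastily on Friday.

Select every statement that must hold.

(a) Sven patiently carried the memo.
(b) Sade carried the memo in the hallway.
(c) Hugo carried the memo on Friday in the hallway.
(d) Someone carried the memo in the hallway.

(d)

(a) Not entailed — 'patiently' adds a manner not in (and inconsistent with) the original.
(b) Not entailed — the passage has Sven carrying the memo, not Sade.
(c) Not entailed — the passage has Sven carrying the memo, not Hugo.
(d) Entailed — the original entails any weakening of itself; this just drops 'hastily', 'on Friday' and generalizes the agent.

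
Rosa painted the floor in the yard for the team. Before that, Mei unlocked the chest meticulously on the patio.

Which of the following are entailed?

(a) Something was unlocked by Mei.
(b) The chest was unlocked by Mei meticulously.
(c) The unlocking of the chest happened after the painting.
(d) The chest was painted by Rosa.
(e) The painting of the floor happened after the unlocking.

(a), (b), (e)

(a) Entailed — this follows by dropping conjuncts from the unlocking event's description.
(b) Entailed — every conjunct here is already in the original unlocking event.
(c) Not entailed — the narrative places the unlocking before the painting, not after.
(d) Not entailed — Rosa painted the floor, not the chest; the chest belongs to the unlocking event.
(e) Entailed — the narrative places the unlocking before the painting.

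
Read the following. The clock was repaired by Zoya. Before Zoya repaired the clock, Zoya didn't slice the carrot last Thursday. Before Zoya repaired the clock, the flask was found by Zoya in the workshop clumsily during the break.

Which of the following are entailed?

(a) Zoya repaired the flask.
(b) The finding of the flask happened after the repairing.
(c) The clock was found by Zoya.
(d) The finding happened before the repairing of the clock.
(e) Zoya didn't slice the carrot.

(d)

(a) Not entailed — Zoya repaired the clock, not the flask; the flask belongs to the finding event.
(b) Not entailed — the narrative places the finding before the repairing, not after.
(c) Not entailed — Zoya found the flask, not the clock; the clock belongs to the repairing event.
(d) Entailed — the narrative places the finding before the repairing.
(e) Not entailed — dropping 'last Thursday' under negation is not valid — the original leaves open that Zoya sliced the carrot some other way.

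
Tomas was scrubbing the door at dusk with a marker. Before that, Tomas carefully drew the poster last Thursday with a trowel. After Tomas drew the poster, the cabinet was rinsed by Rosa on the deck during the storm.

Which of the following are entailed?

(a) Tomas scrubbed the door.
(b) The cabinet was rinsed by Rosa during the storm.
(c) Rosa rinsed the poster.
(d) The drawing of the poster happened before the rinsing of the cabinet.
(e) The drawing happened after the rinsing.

(a), (b), (d)

(a) Entailed — 'scrub' is an activity; 'was scrubbing' entails that some scrubbing happened, so 'scrubbed' holds.
(b) Entailed — dropping 'on the deck' leaves a sub-description the original still satisfies.
(c) Not entailed — Rosa rinsed the cabinet, not the poster; the poster belongs to the drawing event.
(d) Entailed — the narrative places the drawing before the rinsing.
(e) Not entailed — the narrative places the drawing before the rinsing, not after.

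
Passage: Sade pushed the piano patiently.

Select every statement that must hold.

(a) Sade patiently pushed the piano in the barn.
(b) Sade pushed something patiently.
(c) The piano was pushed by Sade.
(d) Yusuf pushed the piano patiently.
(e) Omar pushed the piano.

(a) Not entailed — 'in the barn' adds information not in the original event.
(b) Entailed — every conjunct here is already in the original pushing event.
(c) Entailed — this follows by dropping conjuncts from the pushing event's description.
(d) Not entailed — the passage has Sade pushing the piano, not Yusuf.
(e) Not entailed — the passage has Sade pushing the piano, not Omar.

(b), (c)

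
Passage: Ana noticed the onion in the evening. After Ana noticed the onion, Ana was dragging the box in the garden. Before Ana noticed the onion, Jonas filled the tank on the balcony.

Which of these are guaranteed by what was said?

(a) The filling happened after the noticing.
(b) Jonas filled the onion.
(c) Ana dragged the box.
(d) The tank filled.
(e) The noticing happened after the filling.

(a) Not entailed — the narrative places the filling before the noticing, not after.
(b) Not entailed — Jonas filled the tank, not the onion; the onion belongs to the noticing event.
(c) Entailed — 'drag' is an activity; 'was dragging' entails that some dragging happened, so 'dragged' holds.
(d) Entailed — 'Jonas filled the tank' is causative; it entails the inchoative 'the tank filled'.
(e) Entailed — the narrative places the filling before the noticing.

(c), (d), (e)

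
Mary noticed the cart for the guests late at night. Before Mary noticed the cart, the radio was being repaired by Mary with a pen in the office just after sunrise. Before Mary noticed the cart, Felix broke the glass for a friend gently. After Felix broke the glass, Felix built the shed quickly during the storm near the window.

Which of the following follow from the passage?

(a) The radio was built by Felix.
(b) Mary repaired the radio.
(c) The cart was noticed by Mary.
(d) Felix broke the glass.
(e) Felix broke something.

(a) Not entailed — Felix built the shed, not the radio; the radio belongs to the repairing event.
(b) Not entailed — 'was repairing' is progressive on an accomplishment; it does not entail the completed 'repaired'.
(c) Entailed — every conjunct here is already in the original noticing event.
(d) Entailed — the original entails any weakening of itself; this just drops 'for a friend', 'gently'.
(e) Entailed — dropping 'for a friend', 'gently' and generalizing the patient leaves a sub-description the original still satisfies.

(c), (d), (e)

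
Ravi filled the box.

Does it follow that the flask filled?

no

Nothing is said about any flask; only the box is affected.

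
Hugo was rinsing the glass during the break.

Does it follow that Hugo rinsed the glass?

'rinse' is atelic; if Hugo was rinsing the glass, then Hugo rinsed the glass (for some time).

yes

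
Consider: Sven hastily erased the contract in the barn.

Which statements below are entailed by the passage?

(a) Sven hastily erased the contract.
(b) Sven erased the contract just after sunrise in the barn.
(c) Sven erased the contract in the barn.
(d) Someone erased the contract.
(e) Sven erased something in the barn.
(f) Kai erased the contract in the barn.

(a) Entailed — dropping 'in the barn' leaves a sub-description the original still satisfies.
(b) Not entailed — 'just after sunrise' adds information not in the original event.
(c) Entailed — this follows by dropping conjuncts from the erasing event's description.
(d) Entailed — the original entails any weakening of itself; this just drops 'in the barn', 'hastily' and generalizes the agent.
(e) Entailed — every conjunct here is already in the original erasing event.
(f) Not entailed — the passage has Sven erasing the contract, not Kai.

(a), (c), (d), (e)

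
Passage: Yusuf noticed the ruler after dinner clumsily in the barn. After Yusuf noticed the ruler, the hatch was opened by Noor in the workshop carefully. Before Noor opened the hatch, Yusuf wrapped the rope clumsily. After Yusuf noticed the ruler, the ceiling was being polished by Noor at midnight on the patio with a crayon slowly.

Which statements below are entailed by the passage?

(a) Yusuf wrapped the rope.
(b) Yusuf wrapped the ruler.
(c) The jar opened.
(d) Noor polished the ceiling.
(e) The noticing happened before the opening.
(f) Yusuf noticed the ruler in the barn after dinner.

(a) Entailed — this follows by dropping conjuncts from the wrapping event's description.
(b) Not entailed — Yusuf wrapped the rope, not the ruler; the ruler belongs to the noticing event.
(c) Not entailed — the hatch is what opened, not the jar.
(d) Entailed — 'polish' is an activity; 'was polishing' entails that some polishing happened, so 'polished' holds.
(e) Entailed — the narrative places the noticing before the opening.
(f) Entailed — this follows by dropping conjuncts from the noticing event's description.

(a), (d), (e), (f)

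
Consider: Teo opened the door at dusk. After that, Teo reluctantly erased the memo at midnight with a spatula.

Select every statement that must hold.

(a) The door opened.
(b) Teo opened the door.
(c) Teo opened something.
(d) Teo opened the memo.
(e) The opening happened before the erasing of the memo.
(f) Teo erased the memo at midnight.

(a), (b), (c), (e), (f)

(a) Entailed — 'Teo opened the door' is causative; it entails the inchoative 'the door opened'.
(b) Entailed — every conjunct here is already in the original opening event.
(c) Entailed — every conjunct here is already in the original opening event.
(d) Not entailed — Teo opened the door, not the memo; the memo belongs to the erasing event.
(e) Entailed — the narrative places the opening before the erasing.
(f) Entailed — this follows by dropping conjuncts from the erasing event's description.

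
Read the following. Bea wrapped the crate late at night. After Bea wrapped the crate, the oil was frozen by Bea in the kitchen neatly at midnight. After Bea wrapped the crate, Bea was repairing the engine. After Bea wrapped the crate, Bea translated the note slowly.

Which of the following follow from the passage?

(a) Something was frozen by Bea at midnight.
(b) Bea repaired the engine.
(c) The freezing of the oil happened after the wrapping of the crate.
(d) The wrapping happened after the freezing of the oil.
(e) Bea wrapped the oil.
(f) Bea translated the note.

(a), (c), (f)

(a) Entailed — the original entails any weakening of itself; this just drops 'neatly', 'in the kitchen' and generalizes the patient.
(b) Not entailed — 'was repairing' is progressive on an accomplishment; it does not entail the completed 'repaired'.
(c) Entailed — the narrative places the wrapping before the freezing.
(d) Not entailed — the narrative places the wrapping before the freezing, not after.
(e) Not entailed — Bea wrapped the crate, not the oil; the oil belongs to the freezing event.
(f) Entailed — the original entails any weakening of itself; this just drops 'slowly'.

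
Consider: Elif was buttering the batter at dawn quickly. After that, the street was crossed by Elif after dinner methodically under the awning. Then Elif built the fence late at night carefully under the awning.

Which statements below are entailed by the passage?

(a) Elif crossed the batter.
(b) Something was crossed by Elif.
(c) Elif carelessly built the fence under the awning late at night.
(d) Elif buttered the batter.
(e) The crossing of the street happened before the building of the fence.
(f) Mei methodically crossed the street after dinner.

(b), (e)

(a) Not entailed — Elif crossed the street, not the batter; the batter belongs to the buttering event.
(b) Entailed — dropping 'under the awning', 'methodically', 'after dinner' and generalizing the patient leaves a sub-description the original still satisfies.
(c) Not entailed — 'carelessly' adds a manner not in (and inconsistent with) the original.
(d) Not entailed — 'was buttering' is progressive on an accomplishment; it does not entail the completed 'buttered'.
(e) Entailed — the narrative places the crossing before the building.
(f) Not entailed — the passage has Elif crossing the street, not Mei.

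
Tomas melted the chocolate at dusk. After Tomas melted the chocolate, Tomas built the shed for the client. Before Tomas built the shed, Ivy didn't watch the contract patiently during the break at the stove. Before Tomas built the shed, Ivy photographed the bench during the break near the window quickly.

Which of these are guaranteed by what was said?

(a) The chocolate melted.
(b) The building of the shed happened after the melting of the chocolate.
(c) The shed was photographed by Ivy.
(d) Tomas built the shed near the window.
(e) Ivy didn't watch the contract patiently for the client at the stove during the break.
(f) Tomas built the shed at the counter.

(a) Entailed — 'Tomas melted the chocolate' is causative; it entails the inchoative 'the chocolate melted'.
(b) Entailed — the narrative places the melting before the building.
(c) Not entailed — Ivy photographed the bench, not the shed; the shed belongs to the building event.
(d) Not entailed — 'near the window' adds information not in the original event.
(e) Entailed — under negation, adding a further restriction is entailed: if no such watching event occurred, none occurred for the client either.
(f) Not entailed — 'at the counter' adds information not in the original event.

(a), (b), (e)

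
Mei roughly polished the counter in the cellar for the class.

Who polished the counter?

Mei

'Mei' marks the agent of the polishing event.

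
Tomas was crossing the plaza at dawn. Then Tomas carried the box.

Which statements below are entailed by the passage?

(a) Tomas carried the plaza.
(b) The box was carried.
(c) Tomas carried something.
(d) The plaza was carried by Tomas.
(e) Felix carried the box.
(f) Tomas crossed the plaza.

(b), (c)

(a) Not entailed — Tomas carried the box, not the plaza; the plaza belongs to the crossing event.
(b) Entailed — the original entails any weakening of itself; this just generalizes the agent.
(c) Entailed — this follows by dropping conjuncts from the carrying event's description.
(d) Not entailed — Tomas carried the box, not the plaza; the plaza belongs to the crossing event.
(e) Not entailed — the passage has Tomas carrying the box, not Felix.
(f) Not entailed — 'was crossing' is progressive on an accomplishment; it does not entail the completed 'crossed'.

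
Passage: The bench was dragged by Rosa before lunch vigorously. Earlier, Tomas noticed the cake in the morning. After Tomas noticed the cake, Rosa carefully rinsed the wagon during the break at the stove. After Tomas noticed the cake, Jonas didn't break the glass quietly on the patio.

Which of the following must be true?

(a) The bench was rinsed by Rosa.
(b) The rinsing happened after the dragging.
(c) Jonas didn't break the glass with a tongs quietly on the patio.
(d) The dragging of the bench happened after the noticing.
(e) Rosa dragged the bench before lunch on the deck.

(a) Not entailed — Rosa rinsed the wagon, not the bench; the bench belongs to the dragging event.
(b) Not entailed — the narrative doesn't order the dragging relative to the rinsing.
(c) Entailed — under negation, adding a further restriction is entailed: if no such breaking event occurred, none occurred with a tongs either.
(d) Entailed — the narrative places the noticing before the dragging.
(e) Not entailed — 'on the deck' adds information not in the original event.

(c), (d)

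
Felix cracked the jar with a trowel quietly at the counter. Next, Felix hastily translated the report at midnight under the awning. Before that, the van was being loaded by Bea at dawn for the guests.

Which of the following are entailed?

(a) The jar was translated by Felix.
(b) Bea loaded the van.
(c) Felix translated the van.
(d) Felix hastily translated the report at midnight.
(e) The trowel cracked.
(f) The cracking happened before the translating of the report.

(a) Not entailed — Felix translated the report, not the jar; the jar belongs to the cracking event.
(b) Not entailed — 'was loading' is progressive on an accomplishment; it does not entail the completed 'loaded'.
(c) Not entailed — Felix translated the report, not the van; the van belongs to the loading event.
(d) Entailed — the original entails any weakening of itself; this just drops 'under the awning'.
(e) Not entailed — the jar is what cracked, not the trowel.
(f) Entailed — the narrative places the cracking before the translating.

(d), (f)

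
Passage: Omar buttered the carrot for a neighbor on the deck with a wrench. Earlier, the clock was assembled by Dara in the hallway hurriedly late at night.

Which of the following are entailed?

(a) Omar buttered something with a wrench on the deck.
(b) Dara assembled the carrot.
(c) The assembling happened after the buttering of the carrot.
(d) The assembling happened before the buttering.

(a) Entailed — the original entails any weakening of itself; this just drops 'for a neighbor' and generalizes the patient.
(b) Not entailed — Dara assembled the clock, not the carrot; the carrot belongs to the buttering event.
(c) Not entailed — the narrative places the assembling before the buttering, not after.
(d) Entailed — the narrative places the assembling before the buttering.

(a), (d)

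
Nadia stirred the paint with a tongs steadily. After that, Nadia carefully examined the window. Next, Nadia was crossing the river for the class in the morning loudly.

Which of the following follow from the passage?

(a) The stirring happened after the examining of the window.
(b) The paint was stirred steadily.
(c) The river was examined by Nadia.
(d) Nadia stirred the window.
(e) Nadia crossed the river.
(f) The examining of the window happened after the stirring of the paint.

(b), (f)

(a) Not entailed — the narrative places the stirring before the examining, not after.
(b) Entailed — the original entails any weakening of itself; this just drops 'with a tongs' and generalizes the agent.
(c) Not entailed — Nadia examined the window, not the river; the river belongs to the crossing event.
(d) Not entailed — Nadia stirred the paint, not the window; the window belongs to the examining event.
(e) Not entailed — 'was crossing' is progressive on an accomplishment; it does not entail the completed 'crossed'.
(f) Entailed — the narrative places the stirring before the examining.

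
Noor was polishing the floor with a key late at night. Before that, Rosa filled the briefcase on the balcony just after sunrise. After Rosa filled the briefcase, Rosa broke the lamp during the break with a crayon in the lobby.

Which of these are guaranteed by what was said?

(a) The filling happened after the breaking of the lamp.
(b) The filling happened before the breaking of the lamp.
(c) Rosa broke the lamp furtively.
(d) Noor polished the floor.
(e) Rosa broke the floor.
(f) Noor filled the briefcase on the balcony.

(a) Not entailed — the narrative places the filling before the breaking, not after.
(b) Entailed — the narrative places the filling before the breaking.
(c) Not entailed — 'furtively' adds information not in the original event.
(d) Entailed — 'polish' is an activity; 'was polishing' entails that some polishing happened, so 'polished' holds.
(e) Not entailed — Rosa broke the lamp, not the floor; the floor belongs to the polishing event.
(f) Not entailed — the passage has Rosa filling the briefcase, not Noor.

(b), (d)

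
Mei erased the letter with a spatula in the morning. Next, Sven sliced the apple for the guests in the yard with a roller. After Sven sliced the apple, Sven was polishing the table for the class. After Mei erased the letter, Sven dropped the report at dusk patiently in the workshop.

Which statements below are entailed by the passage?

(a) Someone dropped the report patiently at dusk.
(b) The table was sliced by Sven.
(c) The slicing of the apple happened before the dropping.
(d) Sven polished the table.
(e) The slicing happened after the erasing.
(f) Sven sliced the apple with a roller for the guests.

(a), (d), (e), (f)

(a) Entailed — every conjunct here is already in the original dropping event.
(b) Not entailed — Sven sliced the apple, not the table; the table belongs to the polishing event.
(c) Not entailed — the narrative doesn't order the slicing relative to the dropping.
(d) Entailed — 'polish' is an activity; 'was polishing' entails that some polishing happened, so 'polished' holds.
(e) Entailed — the narrative places the erasing before the slicing.
(f) Entailed — every conjunct here is already in the original slicing event.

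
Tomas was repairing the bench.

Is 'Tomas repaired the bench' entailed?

no

'was repairing' is progressive; for an accomplishment like 'repair the bench', it doesn't entail completion.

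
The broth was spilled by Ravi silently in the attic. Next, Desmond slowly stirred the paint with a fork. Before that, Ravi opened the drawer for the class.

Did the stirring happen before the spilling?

The narrative orders the spilling before the stirring.

no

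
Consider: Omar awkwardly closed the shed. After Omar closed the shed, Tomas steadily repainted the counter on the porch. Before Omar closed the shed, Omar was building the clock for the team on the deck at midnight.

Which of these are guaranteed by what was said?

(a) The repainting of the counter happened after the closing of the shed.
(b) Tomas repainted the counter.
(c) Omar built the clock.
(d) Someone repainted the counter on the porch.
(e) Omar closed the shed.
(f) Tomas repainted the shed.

(a) Entailed — the narrative places the closing before the repainting.
(b) Entailed — dropping 'on the porch', 'steadily' leaves a sub-description the original still satisfies.
(c) Not entailed — 'was building' is progressive on an accomplishment; it does not entail the completed 'built'.
(d) Entailed — the original entails any weakening of itself; this just drops 'steadily' and generalizes the agent.
(e) Entailed — dropping 'awkwardly' leaves a sub-description the original still satisfies.
(f) Not entailed — Tomas repainted the counter, not the shed; the shed belongs to the closing event.

(a), (b), (d), (e)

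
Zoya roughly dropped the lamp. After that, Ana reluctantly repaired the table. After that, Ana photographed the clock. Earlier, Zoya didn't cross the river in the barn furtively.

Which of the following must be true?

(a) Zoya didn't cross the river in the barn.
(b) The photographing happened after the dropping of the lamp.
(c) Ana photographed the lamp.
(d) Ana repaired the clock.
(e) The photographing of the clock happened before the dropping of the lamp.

(b)

(a) Not entailed — dropping 'furtively' under negation is not valid — the original leaves open that Zoya crossed the river some other way.
(b) Entailed — the narrative places the dropping before the photographing.
(c) Not entailed — Ana photographed the clock, not the lamp; the lamp belongs to the dropping event.
(d) Not entailed — Ana repaired the table, not the clock; the clock belongs to the photographing event.
(e) Not entailed — the narrative places the dropping before the photographing, not after.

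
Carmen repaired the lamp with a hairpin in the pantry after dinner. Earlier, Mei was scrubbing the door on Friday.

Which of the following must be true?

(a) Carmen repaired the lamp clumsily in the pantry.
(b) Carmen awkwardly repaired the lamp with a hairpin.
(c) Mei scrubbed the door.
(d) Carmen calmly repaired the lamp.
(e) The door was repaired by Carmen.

(c)

(a) Not entailed — 'clumsily' adds information not in the original event.
(b) Not entailed — 'awkwardly' adds information not in the original event.
(c) Entailed — 'scrub' is an activity; 'was scrubbing' entails that some scrubbing happened, so 'scrubbed' holds.
(d) Not entailed — 'calmly' adds information not in the original event.
(e) Not entailed — Carmen repaired the lamp, not the door; the door belongs to the scrubbing event.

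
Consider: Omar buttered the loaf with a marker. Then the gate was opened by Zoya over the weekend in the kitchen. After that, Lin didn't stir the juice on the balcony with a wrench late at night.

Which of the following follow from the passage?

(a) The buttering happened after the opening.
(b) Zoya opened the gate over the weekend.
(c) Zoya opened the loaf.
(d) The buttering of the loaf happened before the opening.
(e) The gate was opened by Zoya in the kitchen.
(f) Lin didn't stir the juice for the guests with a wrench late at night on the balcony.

(b), (d), (e), (f)

(a) Not entailed — the narrative places the buttering before the opening, not after.
(b) Entailed — the original entails any weakening of itself; this just drops 'in the kitchen'.
(c) Not entailed — Zoya opened the gate, not the loaf; the loaf belongs to the buttering event.
(d) Entailed — the narrative places the buttering before the opening.
(e) Entailed — dropping 'over the weekend' leaves a sub-description the original still satisfies.
(f) Entailed — under negation, adding a further restriction is entailed: if no such stirring event occurred, none occurred for the guests either.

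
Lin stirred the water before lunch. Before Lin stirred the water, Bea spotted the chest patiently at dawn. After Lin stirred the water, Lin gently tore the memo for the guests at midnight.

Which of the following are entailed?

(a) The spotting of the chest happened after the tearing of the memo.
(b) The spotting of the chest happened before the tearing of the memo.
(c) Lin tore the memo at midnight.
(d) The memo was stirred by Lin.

(b), (c)

(a) Not entailed — the narrative places the spotting before the tearing, not after.
(b) Entailed — the narrative places the spotting before the tearing.
(c) Entailed — this follows by dropping conjuncts from the tearing event's description.
(d) Not entailed — Lin stirred the water, not the memo; the memo belongs to the tearing event.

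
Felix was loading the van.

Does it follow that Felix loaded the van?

no

'was loading' is progressive; for an accomplishment like 'load the van', it doesn't entail completion.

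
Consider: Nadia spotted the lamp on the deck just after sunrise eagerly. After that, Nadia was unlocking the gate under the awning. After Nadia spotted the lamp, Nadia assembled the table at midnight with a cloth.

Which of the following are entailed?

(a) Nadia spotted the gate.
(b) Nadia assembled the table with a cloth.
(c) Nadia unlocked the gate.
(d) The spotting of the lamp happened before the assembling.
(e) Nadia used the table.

(b), (d)

(a) Not entailed — Nadia spotted the lamp, not the gate; the gate belongs to the unlocking event.
(b) Entailed — dropping 'at midnight' leaves a sub-description the original still satisfies.
(c) Not entailed — 'was unlocking' is progressive on an accomplishment; it does not entail the completed 'unlocked'.
(d) Entailed — the narrative places the spotting before the assembling.
(e) Not entailed — the table is the patient, not an instrument — Nadia used a cloth.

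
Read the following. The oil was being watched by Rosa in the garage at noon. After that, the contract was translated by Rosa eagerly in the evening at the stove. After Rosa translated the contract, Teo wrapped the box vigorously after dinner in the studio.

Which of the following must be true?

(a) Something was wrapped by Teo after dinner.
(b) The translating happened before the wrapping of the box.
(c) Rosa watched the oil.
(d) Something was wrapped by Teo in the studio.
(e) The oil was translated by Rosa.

(a), (b), (c), (d)

(a) Entailed — the original entails any weakening of itself; this just drops 'vigorously', 'in the studio' and generalizes the patient.
(b) Entailed — the narrative places the translating before the wrapping.
(c) Entailed — 'watch' is an activity; 'was watching' entails that some watching happened, so 'watched' holds.
(d) Entailed — this follows by dropping conjuncts from the wrapping event's description.
(e) Not entailed — Rosa translated the contract, not the oil; the oil belongs to the watching event.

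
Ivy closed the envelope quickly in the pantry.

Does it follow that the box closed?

Nothing is said about any box; only the envelope is affected.

no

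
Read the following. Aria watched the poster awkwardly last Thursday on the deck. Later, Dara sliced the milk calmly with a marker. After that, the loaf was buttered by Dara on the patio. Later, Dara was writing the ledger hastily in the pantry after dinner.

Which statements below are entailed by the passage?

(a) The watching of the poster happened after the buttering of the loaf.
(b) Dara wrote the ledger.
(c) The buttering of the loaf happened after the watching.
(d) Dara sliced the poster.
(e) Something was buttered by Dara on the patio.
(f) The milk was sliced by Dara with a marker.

(a) Not entailed — the narrative places the watching before the buttering, not after.
(b) Not entailed — 'was writing' is progressive on an accomplishment; it does not entail the completed 'wrote'.
(c) Entailed — the narrative places the watching before the buttering.
(d) Not entailed — Dara sliced the milk, not the poster; the poster belongs to the watching event.
(e) Entailed — generalizing the patient leaves a sub-description the original still satisfies.
(f) Entailed — every conjunct here is already in the original slicing event.

(c), (e), (f)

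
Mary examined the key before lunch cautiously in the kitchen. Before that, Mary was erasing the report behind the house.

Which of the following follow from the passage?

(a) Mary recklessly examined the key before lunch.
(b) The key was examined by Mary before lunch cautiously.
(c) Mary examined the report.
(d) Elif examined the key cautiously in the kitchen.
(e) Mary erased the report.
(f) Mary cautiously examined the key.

(a) Not entailed — 'recklessly' adds a manner not in (and inconsistent with) the original.
(b) Entailed — the original entails any weakening of itself; this just drops 'in the kitchen'.
(c) Not entailed — Mary examined the key, not the report; the report belongs to the erasing event.
(d) Not entailed — the passage has Mary examining the key, not Elif.
(e) Not entailed — 'was erasing' is progressive on an accomplishment; it does not entail the completed 'erased'.
(f) Entailed — every conjunct here is already in the original examining event.

(b), (f)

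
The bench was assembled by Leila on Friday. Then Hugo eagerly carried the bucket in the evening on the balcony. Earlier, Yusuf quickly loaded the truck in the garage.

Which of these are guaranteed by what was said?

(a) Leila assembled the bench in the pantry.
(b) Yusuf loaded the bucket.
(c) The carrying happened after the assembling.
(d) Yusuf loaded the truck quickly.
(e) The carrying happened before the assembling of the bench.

(c), (d)

(a) Not entailed — 'in the pantry' adds information not in the original event.
(b) Not entailed — Yusuf loaded the truck, not the bucket; the bucket belongs to the carrying event.
(c) Entailed — the narrative places the assembling before the carrying.
(d) Entailed — dropping 'in the garage' leaves a sub-description the original still satisfies.
(e) Not entailed — the narrative places the assembling before the carrying, not after.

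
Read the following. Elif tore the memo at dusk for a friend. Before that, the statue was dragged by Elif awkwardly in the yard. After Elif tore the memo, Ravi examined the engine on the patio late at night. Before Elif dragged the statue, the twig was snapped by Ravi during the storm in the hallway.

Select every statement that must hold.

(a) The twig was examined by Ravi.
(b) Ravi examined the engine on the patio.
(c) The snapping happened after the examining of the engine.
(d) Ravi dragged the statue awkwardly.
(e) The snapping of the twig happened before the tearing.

(b), (e)

(a) Not entailed — Ravi examined the engine, not the twig; the twig belongs to the snapping event.
(b) Entailed — this follows by dropping conjuncts from the examining event's description.
(c) Not entailed — the narrative places the snapping before the examining, not after.
(d) Not entailed — the passage has Elif dragging the statue, not Ravi.
(e) Entailed — the narrative places the snapping before the tearing.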